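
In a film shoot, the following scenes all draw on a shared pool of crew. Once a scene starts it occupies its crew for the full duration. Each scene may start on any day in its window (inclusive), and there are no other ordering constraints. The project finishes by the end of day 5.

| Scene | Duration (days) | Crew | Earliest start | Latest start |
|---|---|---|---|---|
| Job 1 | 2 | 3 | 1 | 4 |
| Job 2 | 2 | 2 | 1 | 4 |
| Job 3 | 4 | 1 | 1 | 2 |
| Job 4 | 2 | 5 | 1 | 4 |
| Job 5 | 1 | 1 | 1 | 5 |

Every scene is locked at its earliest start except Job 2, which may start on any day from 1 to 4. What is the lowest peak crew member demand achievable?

Job 2@1: d1:12  d2:11  d3:1  d4:1  d5:0 → peak 12
Job 2@2: d1:10  d2:11  d3:3  d4:1  d5:0 → peak 11
Job 2@3: d1:10  d2:9  d3:3  d4:3  d5:0 → peak 10
Job 2@4: d1:10  d2:9  d3:1  d4:3  d5:2 → peak 10
Best is Job 2@3, peak 10.

10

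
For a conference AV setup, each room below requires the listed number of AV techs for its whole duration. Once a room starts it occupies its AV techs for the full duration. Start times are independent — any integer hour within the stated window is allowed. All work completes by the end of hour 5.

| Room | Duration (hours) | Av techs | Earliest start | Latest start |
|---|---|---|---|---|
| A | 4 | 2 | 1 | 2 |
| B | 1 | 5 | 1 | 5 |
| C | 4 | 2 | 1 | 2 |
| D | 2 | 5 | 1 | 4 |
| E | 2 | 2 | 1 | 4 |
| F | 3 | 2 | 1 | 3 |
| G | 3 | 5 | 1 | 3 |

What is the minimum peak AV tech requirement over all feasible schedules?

12

Early-start (A@1, B@1, C@1, D@1, E@1, F@1, G@1) gives peak 23: h1:23  h2:18  h3:11  h4:4  h5:0.
Shift B→5, F→3, G→3.
Schedule A@1, B@5, C@1, D@1, E@1, F@3, G@3: h1:11  h2:11  h3:11  h4:11  h5:12 — peak 12.
Total AV tech-hours = 56 over 5 hours ⇒ peak ≥ ⌈56/5⌉ = 12, so 12 is optimal.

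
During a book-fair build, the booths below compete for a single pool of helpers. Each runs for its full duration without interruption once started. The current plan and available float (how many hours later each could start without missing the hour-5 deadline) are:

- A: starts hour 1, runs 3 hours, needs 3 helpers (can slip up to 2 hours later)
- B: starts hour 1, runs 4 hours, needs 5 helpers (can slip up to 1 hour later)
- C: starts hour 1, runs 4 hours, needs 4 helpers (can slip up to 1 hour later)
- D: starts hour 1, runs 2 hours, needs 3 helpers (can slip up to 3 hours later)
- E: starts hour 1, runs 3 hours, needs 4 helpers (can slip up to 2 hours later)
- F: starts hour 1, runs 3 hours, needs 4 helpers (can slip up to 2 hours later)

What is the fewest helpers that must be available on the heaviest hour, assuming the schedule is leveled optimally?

20

Early-start (A@1, B@1, C@1, D@1, E@1, F@1) gives peak 23: h1:23  h2:23  h3:20  h4:9  h5:0.
Shift F→3.
Schedule A@1, B@1, C@1, D@1, E@1, F@3: h1:19  h2:19  h3:20  h4:13  h5:4 — peak 20.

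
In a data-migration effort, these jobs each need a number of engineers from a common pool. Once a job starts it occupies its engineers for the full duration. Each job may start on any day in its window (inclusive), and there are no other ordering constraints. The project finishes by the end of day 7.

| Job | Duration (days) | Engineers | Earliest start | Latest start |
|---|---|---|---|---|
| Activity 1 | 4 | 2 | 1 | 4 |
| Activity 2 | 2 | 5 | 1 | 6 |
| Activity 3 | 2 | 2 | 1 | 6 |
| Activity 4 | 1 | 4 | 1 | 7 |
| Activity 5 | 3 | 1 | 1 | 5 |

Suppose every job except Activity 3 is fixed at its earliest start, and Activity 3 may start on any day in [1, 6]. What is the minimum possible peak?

12

Activity 3@1: d1:14  d2:10  d3:3  d4:2  d5:0  d6:0  d7:0 → peak 14
Activity 3@2: d1:12  d2:10  d3:5  d4:2  d5:0  d6:0  d7:0 → peak 12
Activity 3@3: d1:12  d2:8  d3:5  d4:4  d5:0  d6:0  d7:0 → peak 12
Activity 3@4: d1:12  d2:8  d3:3  d4:4  d5:2  d6:0  d7:0 → peak 12
Activity 3@5: d1:12  d2:8  d3:3  d4:2  d5:2  d6:2  d7:0 → peak 12
Activity 3@6: d1:12  d2:8  d3:3  d4:2  d5:0  d6:2  d7:2 → peak 12
Best is Activity 3@2, peak 12.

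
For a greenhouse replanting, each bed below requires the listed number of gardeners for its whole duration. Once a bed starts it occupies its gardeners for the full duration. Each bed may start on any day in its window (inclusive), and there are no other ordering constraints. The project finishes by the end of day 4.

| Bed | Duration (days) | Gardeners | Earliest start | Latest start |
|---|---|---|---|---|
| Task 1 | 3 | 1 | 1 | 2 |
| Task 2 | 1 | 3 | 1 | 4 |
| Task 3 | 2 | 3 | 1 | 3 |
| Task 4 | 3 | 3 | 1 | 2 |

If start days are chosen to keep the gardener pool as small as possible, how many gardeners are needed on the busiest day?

7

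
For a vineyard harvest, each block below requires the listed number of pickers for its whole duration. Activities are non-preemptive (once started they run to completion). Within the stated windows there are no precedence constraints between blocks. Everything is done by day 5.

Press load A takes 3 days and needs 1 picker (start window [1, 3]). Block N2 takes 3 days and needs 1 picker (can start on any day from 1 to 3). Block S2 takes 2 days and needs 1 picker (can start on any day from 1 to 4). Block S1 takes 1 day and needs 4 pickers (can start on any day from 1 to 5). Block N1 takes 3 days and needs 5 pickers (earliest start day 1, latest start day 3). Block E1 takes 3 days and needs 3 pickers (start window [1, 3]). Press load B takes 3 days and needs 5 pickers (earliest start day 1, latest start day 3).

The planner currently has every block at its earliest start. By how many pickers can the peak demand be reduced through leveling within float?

Early-start peak: d1:20  d2:16  d3:15  d4:0  d5:0 ⇒ 20.
Leveled (Press load A@1, Block N2@1, Block S2@1, Block S1@1, Block N1@1, Block E1@1, Press load B@3): d1:15  d2:11  d3:15  d4:5  d5:5 ⇒ 15.
Reduction 20 − 15 = 5.

5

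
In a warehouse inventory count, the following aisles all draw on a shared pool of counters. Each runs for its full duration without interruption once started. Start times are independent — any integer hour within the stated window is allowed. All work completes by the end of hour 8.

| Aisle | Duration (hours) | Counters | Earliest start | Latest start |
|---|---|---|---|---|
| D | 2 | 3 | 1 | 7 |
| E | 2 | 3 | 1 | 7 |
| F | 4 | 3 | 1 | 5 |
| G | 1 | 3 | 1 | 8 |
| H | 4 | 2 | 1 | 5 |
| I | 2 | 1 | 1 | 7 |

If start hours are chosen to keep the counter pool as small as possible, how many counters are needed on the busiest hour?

6

Early-start (D@1, E@1, F@1, G@1, H@1, I@1) gives peak 15: h1:15  h2:12  h3:5  h4:5  h5:0  h6:0  h7:0  h8:0.
Shift F→3, G→3, H→4, I→4.
Schedule D@1, E@1, F@3, G@3, H@4, I@4: h1:6  h2:6  h3:6  h4:6  h5:6  h6:5  h7:2  h8:0 — peak 6.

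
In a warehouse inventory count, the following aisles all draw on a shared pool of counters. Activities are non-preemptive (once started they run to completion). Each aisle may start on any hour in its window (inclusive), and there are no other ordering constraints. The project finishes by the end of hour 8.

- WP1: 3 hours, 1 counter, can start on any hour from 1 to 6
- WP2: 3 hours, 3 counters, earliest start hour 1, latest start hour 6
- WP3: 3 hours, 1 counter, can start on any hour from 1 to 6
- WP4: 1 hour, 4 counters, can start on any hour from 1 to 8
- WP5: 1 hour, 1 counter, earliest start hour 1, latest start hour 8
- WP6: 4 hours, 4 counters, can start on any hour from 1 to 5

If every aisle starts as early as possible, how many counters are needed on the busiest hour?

14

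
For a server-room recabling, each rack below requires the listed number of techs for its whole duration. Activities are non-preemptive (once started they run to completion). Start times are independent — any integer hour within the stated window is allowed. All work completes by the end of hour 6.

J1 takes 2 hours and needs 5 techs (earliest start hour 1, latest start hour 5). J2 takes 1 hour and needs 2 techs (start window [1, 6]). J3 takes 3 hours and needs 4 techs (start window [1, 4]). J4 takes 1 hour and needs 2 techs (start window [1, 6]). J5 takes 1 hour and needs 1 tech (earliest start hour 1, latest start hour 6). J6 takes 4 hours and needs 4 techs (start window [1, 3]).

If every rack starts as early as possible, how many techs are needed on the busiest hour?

Early-start schedule: J1@1, J2@1, J3@1, J4@1, J5@1, J6@1.
Load per hour: hour 1: 18, hour 2: 13, hour 3: 8, hour 4: 4, hour 5: 0, hour 6: 0.
Peak is 18.

18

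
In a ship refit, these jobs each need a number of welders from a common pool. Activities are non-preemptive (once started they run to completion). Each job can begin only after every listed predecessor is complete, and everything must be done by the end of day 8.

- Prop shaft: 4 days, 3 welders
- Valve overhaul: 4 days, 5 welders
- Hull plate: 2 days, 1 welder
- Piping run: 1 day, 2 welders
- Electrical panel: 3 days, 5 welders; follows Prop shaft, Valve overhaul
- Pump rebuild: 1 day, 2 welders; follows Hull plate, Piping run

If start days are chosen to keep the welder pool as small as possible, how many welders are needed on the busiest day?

8

Early-start (Prop shaft@1, Valve overhaul@1, Hull plate@1, Piping run@1, Electrical panel@5, Pump rebuild@3) gives peak 11: d1:11  d2:9  d3:10  d4:8  d5:5  d6:5  d7:5  d8:0.
Shift Hull plate→5, Piping run→5, Pump rebuild→7.
Schedule Prop shaft@1, Valve overhaul@1, Hull plate@5, Piping run@5, Electrical panel@5, Pump rebuild@7: d1:8  d2:8  d3:8  d4:8  d5:8  d6:6  d7:7  d8:0 — peak 8.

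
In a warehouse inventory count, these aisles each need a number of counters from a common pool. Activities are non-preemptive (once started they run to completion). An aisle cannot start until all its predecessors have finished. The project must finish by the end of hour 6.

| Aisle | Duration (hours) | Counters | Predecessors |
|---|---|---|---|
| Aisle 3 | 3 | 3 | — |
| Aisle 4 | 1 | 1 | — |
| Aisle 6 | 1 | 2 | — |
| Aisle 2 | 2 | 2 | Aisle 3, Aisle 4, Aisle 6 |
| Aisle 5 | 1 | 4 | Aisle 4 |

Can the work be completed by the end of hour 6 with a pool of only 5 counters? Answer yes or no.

Schedule Aisle 3@1, Aisle 4@1, Aisle 6@2, Aisle 2@4, Aisle 5@6: h1:4  h2:5  h3:3  h4:2  h5:2  h6:4 — peak 5 ≤ 5.

yes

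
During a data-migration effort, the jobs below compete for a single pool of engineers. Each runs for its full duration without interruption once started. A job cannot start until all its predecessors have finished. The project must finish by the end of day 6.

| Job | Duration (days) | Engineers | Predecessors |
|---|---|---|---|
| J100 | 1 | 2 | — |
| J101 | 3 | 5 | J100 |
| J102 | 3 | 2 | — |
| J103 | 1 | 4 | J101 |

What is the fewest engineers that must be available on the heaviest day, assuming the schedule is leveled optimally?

Schedule J100@1, J101@2, J102@1, J103@5: d1:4  d2:7  d3:7  d4:5  d5:4  d6:0 — peak 7.
No arrangement of the 16 feasible schedules does better.

7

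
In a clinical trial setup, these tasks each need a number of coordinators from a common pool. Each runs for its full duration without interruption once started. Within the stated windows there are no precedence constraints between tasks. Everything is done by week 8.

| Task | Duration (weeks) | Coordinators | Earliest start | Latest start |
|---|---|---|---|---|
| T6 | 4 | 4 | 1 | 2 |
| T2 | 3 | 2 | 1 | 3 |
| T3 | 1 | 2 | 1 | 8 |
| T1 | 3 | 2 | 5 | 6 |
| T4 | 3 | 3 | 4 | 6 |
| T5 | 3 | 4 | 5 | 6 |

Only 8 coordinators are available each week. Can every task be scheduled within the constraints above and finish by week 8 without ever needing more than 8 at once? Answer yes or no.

The minimum achievable peak is 9; 8 < 9, so no feasible schedule stays within the cap.

no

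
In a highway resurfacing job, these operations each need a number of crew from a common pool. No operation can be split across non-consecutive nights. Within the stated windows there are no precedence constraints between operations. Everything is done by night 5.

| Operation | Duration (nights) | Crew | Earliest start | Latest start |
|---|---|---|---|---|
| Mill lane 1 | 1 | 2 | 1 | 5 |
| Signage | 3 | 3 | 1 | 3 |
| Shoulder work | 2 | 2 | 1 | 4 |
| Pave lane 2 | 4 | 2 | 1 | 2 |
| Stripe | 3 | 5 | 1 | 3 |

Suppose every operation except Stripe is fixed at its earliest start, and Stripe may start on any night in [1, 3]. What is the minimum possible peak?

10

Stripe@1: n1:14  n2:12  n3:10  n4:2  n5:0 → peak 14
Stripe@2: n1:9  n2:12  n3:10  n4:7  n5:0 → peak 12
Stripe@3: n1:9  n2:7  n3:10  n4:7  n5:5 → peak 10
Best is Stripe@3, peak 10.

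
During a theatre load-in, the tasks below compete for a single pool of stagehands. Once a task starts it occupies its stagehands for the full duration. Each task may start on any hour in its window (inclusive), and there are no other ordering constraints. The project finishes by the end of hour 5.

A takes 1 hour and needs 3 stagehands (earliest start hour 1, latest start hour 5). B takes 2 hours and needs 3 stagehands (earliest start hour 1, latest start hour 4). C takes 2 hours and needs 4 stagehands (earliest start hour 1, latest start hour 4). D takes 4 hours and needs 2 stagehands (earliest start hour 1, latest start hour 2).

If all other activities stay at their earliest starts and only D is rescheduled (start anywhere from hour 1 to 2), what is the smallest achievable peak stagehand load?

D@1: h1:12  h2:9  h3:2  h4:2  h5:0 → peak 12
D@2: h1:10  h2:9  h3:2  h4:2  h5:2 → peak 10
Best is D@2, peak 10.

10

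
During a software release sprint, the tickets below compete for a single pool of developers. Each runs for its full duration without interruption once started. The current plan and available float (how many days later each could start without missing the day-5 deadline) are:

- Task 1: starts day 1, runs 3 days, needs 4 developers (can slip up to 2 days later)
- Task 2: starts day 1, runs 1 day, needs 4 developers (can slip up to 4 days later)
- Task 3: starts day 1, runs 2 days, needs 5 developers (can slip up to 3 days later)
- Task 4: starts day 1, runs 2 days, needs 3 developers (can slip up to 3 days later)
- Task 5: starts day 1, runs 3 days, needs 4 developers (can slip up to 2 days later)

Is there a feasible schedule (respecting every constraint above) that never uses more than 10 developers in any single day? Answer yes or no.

no

The minimum achievable peak is 11; 10 < 11, so no feasible schedule stays within the cap.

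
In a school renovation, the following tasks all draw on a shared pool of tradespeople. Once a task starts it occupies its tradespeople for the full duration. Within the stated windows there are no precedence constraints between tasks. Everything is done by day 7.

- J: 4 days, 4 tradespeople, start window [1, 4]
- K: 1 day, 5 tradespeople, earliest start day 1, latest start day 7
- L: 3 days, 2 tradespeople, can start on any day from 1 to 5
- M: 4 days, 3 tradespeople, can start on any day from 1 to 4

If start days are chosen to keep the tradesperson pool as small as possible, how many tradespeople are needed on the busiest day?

Early-start (J@1, K@1, L@1, M@1) gives peak 14: d1:14  d2:9  d3:9  d4:7  d5:0  d6:0  d7:0.
Shift K→5, L→5.
Schedule J@1, K@5, L@5, M@1: d1:7  d2:7  d3:7  d4:7  d5:7  d6:2  d7:2 — peak 7.

7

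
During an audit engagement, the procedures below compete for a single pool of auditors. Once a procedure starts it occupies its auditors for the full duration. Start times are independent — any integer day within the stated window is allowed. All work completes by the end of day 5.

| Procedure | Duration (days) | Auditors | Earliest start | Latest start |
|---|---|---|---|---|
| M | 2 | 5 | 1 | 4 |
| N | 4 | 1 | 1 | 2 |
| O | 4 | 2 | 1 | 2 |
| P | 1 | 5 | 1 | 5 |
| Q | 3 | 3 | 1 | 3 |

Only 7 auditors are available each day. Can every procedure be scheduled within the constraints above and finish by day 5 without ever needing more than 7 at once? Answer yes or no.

Total auditor-days = 36; over 5 days the average is 36/5 > 7, so some day must exceed 7.

no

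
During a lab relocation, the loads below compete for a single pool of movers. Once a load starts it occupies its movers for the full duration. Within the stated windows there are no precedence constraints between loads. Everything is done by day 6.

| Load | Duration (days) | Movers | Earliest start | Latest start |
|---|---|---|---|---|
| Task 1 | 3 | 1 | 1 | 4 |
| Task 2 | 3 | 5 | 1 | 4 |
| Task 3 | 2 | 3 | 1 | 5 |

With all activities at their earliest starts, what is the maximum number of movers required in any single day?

9

Early-start schedule: Task 1@1, Task 2@1, Task 3@1.
Load per day: day 1: 9, day 2: 9, day 3: 6, day 4: 0, day 5: 0, day 6: 0.
Peak is 9.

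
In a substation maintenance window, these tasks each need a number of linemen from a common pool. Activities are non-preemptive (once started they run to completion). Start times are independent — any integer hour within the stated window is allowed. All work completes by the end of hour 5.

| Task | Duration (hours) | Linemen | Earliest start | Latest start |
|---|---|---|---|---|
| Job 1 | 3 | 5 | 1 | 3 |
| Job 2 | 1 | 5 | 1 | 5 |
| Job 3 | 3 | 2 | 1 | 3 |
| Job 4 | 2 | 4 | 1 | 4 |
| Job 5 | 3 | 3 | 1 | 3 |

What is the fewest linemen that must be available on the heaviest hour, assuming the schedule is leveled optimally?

Early-start (Job 1@1, Job 2@1, Job 3@1, Job 4@1, Job 5@1) gives peak 19: h1:19  h2:14  h3:10  h4:0  h5:0.
Shift Job 3→2, Job 4→4, Job 5→2.
Schedule Job 1@1, Job 2@1, Job 3@2, Job 4@4, Job 5@2: h1:10  h2:10  h3:10  h4:9  h5:4 — peak 10.

10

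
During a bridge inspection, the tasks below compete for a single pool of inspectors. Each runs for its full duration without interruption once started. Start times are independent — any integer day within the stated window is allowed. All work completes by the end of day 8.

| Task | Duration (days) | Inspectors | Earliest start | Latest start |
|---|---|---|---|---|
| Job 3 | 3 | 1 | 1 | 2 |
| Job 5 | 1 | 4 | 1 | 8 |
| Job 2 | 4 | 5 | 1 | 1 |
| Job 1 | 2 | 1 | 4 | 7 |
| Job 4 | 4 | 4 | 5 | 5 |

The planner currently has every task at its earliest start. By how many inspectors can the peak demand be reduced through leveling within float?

Early-start peak: d1:10  d2:6  d3:6  d4:6  d5:5  d6:4  d7:4  d8:4 ⇒ 10.
Leveled (Job 3@1, Job 5@5, Job 2@1, Job 1@6, Job 4@5): d1:6  d2:6  d3:6  d4:5  d5:8  d6:5  d7:5  d8:4 ⇒ 8.
Reduction 10 − 8 = 2.

2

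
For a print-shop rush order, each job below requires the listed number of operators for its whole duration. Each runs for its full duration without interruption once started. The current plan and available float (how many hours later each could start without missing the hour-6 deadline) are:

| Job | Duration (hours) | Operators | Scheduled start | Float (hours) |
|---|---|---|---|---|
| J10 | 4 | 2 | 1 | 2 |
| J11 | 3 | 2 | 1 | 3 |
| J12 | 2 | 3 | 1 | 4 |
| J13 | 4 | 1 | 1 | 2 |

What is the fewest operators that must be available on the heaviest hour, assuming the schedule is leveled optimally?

Early-start (J10@1, J11@1, J12@1, J13@1) gives peak 8: h1:8  h2:8  h3:5  h4:3  h5:0  h6:0.
Shift J12→5.
Schedule J10@1, J11@1, J12@5, J13@1: h1:5  h2:5  h3:5  h4:3  h5:3  h6:3 — peak 5.

5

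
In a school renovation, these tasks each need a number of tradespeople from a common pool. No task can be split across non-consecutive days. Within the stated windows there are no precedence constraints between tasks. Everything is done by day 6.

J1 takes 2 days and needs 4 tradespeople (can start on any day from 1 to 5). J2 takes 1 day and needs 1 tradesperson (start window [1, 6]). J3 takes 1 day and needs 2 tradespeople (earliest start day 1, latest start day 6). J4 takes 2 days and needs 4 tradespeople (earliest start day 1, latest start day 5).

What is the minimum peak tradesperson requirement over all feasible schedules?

4

Early-start (J1@1, J2@1, J3@1, J4@1) gives peak 11: d1:11  d2:8  d3:0  d4:0  d5:0  d6:0.
Shift J2→3, J3→3, J4→4.
Schedule J1@1, J2@3, J3@3, J4@4: d1:4  d2:4  d3:3  d4:4  d5:4  d6:0 — peak 4.
Total tradesperson-days = 19 over 6 days ⇒ peak ≥ ⌈19/6⌉ = 4, so 4 is optimal.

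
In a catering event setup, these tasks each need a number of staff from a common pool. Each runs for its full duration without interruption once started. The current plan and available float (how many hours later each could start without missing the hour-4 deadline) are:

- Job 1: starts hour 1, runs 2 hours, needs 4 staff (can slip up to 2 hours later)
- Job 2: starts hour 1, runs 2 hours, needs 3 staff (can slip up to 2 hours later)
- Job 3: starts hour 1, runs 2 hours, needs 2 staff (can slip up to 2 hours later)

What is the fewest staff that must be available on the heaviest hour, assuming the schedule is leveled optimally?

Early-start (Job 1@1, Job 2@1, Job 3@1) gives peak 9: h1:9  h2:9  h3:0  h4:0.
Shift Job 2→3, Job 3→3.
Schedule Job 1@1, Job 2@3, Job 3@3: h1:4  h2:4  h3:5  h4:5 — peak 5.
Total staffer-hours = 18 over 4 hours ⇒ peak ≥ ⌈18/4⌉ = 5, so 5 is optimal.

5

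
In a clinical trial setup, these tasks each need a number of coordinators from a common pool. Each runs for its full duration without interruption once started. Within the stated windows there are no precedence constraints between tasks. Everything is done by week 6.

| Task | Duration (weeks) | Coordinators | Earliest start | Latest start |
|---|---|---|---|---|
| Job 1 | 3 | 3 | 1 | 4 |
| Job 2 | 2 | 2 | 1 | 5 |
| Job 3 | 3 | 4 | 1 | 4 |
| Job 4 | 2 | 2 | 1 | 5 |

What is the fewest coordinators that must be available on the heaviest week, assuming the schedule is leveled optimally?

Early-start (Job 1@1, Job 2@1, Job 3@1, Job 4@1) gives peak 11: w1:11  w2:11  w3:7  w4:0  w5:0  w6:0.
Shift Job 3→4, Job 4→3.
Schedule Job 1@1, Job 2@1, Job 3@4, Job 4@3: w1:5  w2:5  w3:5  w4:6  w5:4  w6:4 — peak 6.

6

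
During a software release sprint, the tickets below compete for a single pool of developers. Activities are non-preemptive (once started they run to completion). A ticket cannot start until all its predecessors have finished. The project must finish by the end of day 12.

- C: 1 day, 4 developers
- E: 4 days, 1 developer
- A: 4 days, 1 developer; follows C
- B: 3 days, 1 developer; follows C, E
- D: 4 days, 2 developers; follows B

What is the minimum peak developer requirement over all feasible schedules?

Early-start (C@1, E@1, A@2, B@5, D@8) gives peak 5: d1:5  d2:2  d3:2  d4:2  d5:2  d6:1  d7:1  d8:2  d9:2  d10:2  d11:2  d12:0.
Shift E→2, B→6, D→9.
Schedule C@1, E@2, A@2, B@6, D@9: d1:4  d2:2  d3:2  d4:2  d5:2  d6:1  d7:1  d8:1  d9:2  d10:2  d11:2  d12:2 — peak 4.

4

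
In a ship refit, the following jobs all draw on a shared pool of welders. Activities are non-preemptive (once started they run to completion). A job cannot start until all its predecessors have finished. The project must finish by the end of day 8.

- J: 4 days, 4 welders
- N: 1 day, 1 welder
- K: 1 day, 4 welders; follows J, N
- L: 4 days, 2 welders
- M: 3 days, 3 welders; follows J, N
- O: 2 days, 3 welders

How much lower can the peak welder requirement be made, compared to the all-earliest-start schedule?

Early-start peak: d1:10  d2:9  d3:6  d4:6  d5:7  d6:3  d7:3  d8:0 ⇒ 10.
Leveled (J@1, N@1, K@5, L@2, M@6, O@6): d1:5  d2:6  d3:6  d4:6  d5:6  d6:6  d7:6  d8:3 ⇒ 6.
Reduction 10 − 6 = 4.

4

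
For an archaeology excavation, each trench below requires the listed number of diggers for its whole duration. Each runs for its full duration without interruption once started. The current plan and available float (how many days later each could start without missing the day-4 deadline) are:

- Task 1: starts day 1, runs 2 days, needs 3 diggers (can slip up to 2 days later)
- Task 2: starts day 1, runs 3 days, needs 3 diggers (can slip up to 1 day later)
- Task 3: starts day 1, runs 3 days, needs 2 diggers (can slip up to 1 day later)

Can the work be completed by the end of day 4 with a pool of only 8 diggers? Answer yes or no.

Schedule Task 1@1, Task 2@1, Task 3@1: d1:8  d2:8  d3:5  d4:0 — peak 8 ≤ 8.

yes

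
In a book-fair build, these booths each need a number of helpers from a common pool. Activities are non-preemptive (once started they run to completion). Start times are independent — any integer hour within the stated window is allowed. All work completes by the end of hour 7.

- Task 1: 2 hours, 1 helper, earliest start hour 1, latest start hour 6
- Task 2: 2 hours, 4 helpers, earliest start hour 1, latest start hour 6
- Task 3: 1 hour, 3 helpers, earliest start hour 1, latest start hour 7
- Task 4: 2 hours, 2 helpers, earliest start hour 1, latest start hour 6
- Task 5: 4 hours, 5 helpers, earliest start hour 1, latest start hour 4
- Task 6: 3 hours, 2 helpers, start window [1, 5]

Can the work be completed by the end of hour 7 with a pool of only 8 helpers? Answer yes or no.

Schedule Task 1@1, Task 2@1, Task 3@3, Task 4@1, Task 5@4, Task 6@3: h1:7  h2:7  h3:5  h4:7  h5:7  h6:5  h7:5 — peak 7 ≤ 8.

yes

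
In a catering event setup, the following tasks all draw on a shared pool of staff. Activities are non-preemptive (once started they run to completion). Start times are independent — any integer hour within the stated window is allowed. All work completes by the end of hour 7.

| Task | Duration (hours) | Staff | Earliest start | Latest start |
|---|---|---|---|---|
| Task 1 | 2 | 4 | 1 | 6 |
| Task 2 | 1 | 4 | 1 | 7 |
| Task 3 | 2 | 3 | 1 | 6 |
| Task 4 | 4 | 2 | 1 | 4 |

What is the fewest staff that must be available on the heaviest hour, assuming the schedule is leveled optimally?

Early-start (Task 1@1, Task 2@1, Task 3@1, Task 4@1) gives peak 13: h1:13  h2:9  h3:2  h4:2  h5:0  h6:0  h7:0.
Shift Task 2→3, Task 3→4, Task 4→4.
Schedule Task 1@1, Task 2@3, Task 3@4, Task 4@4: h1:4  h2:4  h3:4  h4:5  h5:5  h6:2  h7:2 — peak 5.

5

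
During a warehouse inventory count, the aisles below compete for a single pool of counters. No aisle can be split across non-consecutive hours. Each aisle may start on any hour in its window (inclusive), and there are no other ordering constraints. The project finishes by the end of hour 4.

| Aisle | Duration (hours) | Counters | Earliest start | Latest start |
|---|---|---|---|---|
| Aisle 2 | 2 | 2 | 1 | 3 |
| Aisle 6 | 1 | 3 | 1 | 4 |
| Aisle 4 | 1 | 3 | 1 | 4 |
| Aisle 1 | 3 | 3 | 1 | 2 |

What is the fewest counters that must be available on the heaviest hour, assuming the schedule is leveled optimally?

6

Early-start (Aisle 2@1, Aisle 6@1, Aisle 4@1, Aisle 1@1) gives peak 11: h1:11  h2:5  h3:3  h4:0.
Shift Aisle 4→3, Aisle 1→2.
Schedule Aisle 2@1, Aisle 6@1, Aisle 4@3, Aisle 1@2: h1:5  h2:5  h3:6  h4:3 — peak 6.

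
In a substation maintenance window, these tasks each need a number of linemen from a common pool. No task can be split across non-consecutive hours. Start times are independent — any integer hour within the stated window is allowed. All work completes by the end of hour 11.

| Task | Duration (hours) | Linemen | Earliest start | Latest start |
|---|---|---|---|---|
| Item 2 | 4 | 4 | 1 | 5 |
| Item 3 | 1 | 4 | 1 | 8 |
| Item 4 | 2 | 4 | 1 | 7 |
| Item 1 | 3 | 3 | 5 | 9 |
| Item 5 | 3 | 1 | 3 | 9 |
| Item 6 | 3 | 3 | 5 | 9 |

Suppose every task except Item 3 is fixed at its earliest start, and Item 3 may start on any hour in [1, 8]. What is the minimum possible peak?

Item 3@1: h1:12  h2:8  h3:5  h4:5  h5:7  h6:6  h7:6  h8:0  h9:0  h10:0  h11:0 → peak 12
Item 3@2: h1:8  h2:12  h3:5  h4:5  h5:7  h6:6  h7:6  h8:0  h9:0  h10:0  h11:0 → peak 12
Item 3@3: h1:8  h2:8  h3:9  h4:5  h5:7  h6:6  h7:6  h8:0  h9:0  h10:0  h11:0 → peak 9
Item 3@4: h1:8  h2:8  h3:5  h4:9  h5:7  h6:6  h7:6  h8:0  h9:0  h10:0  h11:0 → peak 9
Item 3@5: h1:8  h2:8  h3:5  h4:5  h5:11  h6:6  h7:6  h8:0  h9:0  h10:0  h11:0 → peak 11
Item 3@6: h1:8  h2:8  h3:5  h4:5  h5:7  h6:10  h7:6  h8:0  h9:0  h10:0  h11:0 → peak 10
Item 3@7: h1:8  h2:8  h3:5  h4:5  h5:7  h6:6  h7:10  h8:0  h9:0  h10:0  h11:0 → peak 10
Item 3@8: h1:8  h2:8  h3:5  h4:5  h5:7  h6:6  h7:6  h8:4  h9:0  h10:0  h11:0 → peak 8
Best is Item 3@8, peak 8.

8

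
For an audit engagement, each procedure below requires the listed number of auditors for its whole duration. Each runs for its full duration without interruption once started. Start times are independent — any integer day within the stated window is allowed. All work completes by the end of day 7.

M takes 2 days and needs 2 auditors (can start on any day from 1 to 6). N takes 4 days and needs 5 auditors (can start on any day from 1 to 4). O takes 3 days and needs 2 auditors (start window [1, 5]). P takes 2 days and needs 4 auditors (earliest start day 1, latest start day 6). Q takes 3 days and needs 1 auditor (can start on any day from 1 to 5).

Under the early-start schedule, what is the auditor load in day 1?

14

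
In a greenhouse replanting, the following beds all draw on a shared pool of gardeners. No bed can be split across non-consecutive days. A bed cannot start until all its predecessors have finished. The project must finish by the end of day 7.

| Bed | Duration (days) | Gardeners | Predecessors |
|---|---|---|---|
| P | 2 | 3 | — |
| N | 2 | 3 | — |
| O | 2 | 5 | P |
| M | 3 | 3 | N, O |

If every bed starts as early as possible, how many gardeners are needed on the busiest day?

Early-start schedule: P@1, N@1, O@3, M@5.
Load per day: day 1: 6, day 2: 6, day 3: 5, day 4: 5, day 5: 3, day 6: 3, day 7: 3.
Peak is 6.

6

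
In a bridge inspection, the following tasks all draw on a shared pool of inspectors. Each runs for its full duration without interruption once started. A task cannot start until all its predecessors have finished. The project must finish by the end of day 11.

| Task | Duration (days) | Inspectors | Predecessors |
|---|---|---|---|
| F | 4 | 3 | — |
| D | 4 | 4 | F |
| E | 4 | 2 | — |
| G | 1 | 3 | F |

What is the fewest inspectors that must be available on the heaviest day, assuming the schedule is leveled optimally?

5

Early-start (F@1, D@5, E@1, G@5) gives peak 7: d1:5  d2:5  d3:5  d4:5  d5:7  d6:4  d7:4  d8:4  d9:0  d10:0  d11:0.
Shift G→9.
Schedule F@1, D@5, E@1, G@9: d1:5  d2:5  d3:5  d4:5  d5:4  d6:4  d7:4  d8:4  d9:3  d10:0  d11:0 — peak 5.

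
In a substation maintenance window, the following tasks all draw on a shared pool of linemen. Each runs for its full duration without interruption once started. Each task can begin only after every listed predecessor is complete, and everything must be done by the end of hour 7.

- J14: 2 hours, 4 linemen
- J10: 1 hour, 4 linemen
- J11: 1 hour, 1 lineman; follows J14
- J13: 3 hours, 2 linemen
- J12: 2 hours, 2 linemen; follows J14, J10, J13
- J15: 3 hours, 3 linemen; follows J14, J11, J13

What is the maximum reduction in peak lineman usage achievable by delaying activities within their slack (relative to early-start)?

4

Early-start peak: h1:10  h2:6  h3:3  h4:5  h5:5  h6:3  h7:0 ⇒ 10.
Leveled (J14@1, J10@3, J11@4, J13@1, J12@4, J15@5): h1:6  h2:6  h3:6  h4:3  h5:5  h6:3  h7:3 ⇒ 6.
Reduction 10 − 6 = 4.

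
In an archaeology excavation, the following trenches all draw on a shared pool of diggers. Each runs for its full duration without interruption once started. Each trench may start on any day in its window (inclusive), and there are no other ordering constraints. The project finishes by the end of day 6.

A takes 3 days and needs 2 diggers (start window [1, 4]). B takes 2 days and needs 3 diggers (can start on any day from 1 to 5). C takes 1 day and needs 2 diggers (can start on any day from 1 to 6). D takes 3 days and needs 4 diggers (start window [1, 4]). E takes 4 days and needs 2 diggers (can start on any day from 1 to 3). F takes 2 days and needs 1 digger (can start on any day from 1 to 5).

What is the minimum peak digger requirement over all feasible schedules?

6

Early-start (A@1, B@1, C@1, D@1, E@1, F@1) gives peak 14: d1:14  d2:12  d3:8  d4:2  d5:0  d6:0.
Shift C→3, D→4, E→3.
Schedule A@1, B@1, C@3, D@4, E@3, F@1: d1:6  d2:6  d3:6  d4:6  d5:6  d6:6 — peak 6.
Total digger-days = 36 over 6 days ⇒ peak ≥ ⌈36/6⌉ = 6, so 6 is optimal.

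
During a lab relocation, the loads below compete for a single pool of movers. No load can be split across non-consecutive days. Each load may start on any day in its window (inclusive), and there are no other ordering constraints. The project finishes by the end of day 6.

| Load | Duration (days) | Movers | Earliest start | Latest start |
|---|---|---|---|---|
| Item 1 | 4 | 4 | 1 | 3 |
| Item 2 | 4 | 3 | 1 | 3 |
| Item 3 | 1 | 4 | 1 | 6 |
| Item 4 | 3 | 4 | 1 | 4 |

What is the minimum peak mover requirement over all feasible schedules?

Early-start (Item 1@1, Item 2@1, Item 3@1, Item 4@1) gives peak 15: d1:15  d2:11  d3:11  d4:7  d5:0  d6:0.
Shift Item 4→2.
Schedule Item 1@1, Item 2@1, Item 3@1, Item 4@2: d1:11  d2:11  d3:11  d4:11  d5:0  d6:0 — peak 11.

11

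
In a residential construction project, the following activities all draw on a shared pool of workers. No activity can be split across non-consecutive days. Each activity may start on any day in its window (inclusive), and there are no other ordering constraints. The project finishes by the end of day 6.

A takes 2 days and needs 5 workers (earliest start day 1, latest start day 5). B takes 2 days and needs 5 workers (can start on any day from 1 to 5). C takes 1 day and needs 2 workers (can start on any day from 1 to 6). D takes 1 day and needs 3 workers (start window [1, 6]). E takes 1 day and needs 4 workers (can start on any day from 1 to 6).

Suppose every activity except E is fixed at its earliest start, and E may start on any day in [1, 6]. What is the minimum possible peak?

15

E@1: d1:19  d2:10  d3:0  d4:0  d5:0  d6:0 → peak 19
E@2: d1:15  d2:14  d3:0  d4:0  d5:0  d6:0 → peak 15
E@3: d1:15  d2:10  d3:4  d4:0  d5:0  d6:0 → peak 15
E@4: d1:15  d2:10  d3:0  d4:4  d5:0  d6:0 → peak 15
E@5: d1:15  d2:10  d3:0  d4:0  d5:4  d6:0 → peak 15
E@6: d1:15  d2:10  d3:0  d4:0  d5:0  d6:4 → peak 15
Best is E@2, peak 15.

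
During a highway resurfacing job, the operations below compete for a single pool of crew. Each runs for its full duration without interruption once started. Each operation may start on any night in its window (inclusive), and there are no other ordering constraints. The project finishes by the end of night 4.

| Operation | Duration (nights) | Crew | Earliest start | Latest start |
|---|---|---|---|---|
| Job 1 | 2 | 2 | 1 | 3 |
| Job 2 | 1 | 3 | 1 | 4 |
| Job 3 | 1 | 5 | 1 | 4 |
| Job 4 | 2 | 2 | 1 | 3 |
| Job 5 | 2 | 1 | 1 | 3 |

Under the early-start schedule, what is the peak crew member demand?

13

Early-start schedule: Job 1@1, Job 2@1, Job 3@1, Job 4@1, Job 5@1.
Load per night: night 1: 13, night 2: 5, night 3: 0, night 4: 0.
Peak is 13.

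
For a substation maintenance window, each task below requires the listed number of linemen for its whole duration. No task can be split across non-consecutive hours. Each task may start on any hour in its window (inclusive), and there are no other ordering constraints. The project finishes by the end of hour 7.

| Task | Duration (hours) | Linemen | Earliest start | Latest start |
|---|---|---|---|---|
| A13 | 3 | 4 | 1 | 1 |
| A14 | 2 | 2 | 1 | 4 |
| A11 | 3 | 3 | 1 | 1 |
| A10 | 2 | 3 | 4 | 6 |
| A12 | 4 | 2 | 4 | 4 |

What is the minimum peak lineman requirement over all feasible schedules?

7

Early-start (A13@1, A14@1, A11@1, A10@4, A12@4) gives peak 9: h1:9  h2:9  h3:7  h4:5  h5:5  h6:2  h7:2.
Shift A14→4.
Schedule A13@1, A14@4, A11@1, A10@4, A12@4: h1:7  h2:7  h3:7  h4:7  h5:7  h6:2  h7:2 — peak 7.
No arrangement of the 12 feasible schedules does better.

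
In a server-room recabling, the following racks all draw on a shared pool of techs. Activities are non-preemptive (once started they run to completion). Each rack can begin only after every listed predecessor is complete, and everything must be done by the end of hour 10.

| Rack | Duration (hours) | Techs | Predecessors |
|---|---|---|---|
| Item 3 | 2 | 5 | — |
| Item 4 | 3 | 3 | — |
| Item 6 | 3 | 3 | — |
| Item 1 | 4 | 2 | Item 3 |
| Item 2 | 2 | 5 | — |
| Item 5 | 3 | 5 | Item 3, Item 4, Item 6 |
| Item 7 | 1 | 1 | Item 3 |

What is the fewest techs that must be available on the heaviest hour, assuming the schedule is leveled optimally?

7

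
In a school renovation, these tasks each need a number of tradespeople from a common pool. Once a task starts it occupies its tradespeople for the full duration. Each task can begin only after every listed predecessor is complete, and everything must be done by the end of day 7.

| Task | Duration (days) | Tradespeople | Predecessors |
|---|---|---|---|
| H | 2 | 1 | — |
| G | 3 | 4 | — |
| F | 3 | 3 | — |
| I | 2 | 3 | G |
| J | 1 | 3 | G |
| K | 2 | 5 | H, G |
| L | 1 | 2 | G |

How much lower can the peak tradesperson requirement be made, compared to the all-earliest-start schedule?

Early-start peak: d1:8  d2:8  d3:7  d4:13  d5:8  d6:0  d7:0 ⇒ 13.
Leveled (H@4, G@1, F@1, I@4, J@4, K@6, L@5): d1:7  d2:7  d3:7  d4:7  d5:6  d6:5  d7:5 ⇒ 7.
Reduction 13 − 7 = 6.

6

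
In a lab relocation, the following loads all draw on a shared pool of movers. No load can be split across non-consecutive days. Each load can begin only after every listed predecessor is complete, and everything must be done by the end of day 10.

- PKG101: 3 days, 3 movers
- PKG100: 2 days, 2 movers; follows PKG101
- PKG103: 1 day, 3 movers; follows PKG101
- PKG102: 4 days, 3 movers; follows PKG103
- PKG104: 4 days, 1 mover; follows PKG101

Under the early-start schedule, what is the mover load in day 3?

3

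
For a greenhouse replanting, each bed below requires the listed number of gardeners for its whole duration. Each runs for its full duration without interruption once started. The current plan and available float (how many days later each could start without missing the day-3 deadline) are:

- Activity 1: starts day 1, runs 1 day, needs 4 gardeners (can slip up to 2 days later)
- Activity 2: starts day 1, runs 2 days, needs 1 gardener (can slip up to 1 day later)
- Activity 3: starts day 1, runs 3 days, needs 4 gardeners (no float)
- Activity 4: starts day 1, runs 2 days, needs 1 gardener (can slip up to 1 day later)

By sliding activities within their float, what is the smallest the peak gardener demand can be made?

Early-start (Activity 1@1, Activity 2@1, Activity 3@1, Activity 4@1) gives peak 10: d1:10  d2:6  d3:4.
Shift Activity 2→2, Activity 4→2.
Schedule Activity 1@1, Activity 2@2, Activity 3@1, Activity 4@2: d1:8  d2:6  d3:6 — peak 8.
No arrangement of the 12 feasible schedules does better.

8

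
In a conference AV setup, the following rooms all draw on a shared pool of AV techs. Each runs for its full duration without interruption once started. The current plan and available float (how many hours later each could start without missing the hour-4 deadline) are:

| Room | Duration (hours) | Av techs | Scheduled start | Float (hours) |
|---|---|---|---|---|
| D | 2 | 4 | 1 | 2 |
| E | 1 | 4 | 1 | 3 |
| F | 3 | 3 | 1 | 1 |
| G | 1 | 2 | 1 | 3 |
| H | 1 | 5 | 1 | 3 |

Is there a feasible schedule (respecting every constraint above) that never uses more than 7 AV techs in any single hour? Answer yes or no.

Schedule D@1, E@3, F@1, G@4, H@4: h1:7  h2:7  h3:7  h4:7 — peak 7 ≤ 7.

yes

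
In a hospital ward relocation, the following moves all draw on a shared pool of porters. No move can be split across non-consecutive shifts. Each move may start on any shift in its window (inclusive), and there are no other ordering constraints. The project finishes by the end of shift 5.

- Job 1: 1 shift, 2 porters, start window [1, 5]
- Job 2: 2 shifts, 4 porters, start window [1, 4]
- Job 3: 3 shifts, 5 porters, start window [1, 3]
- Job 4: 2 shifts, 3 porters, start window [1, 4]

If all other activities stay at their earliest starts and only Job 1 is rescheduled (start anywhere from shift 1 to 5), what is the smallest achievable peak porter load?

Job 1@1: s1:14  s2:12  s3:5  s4:0  s5:0 → peak 14
Job 1@2: s1:12  s2:14  s3:5  s4:0  s5:0 → peak 14
Job 1@3: s1:12  s2:12  s3:7  s4:0  s5:0 → peak 12
Job 1@4: s1:12  s2:12  s3:5  s4:2  s5:0 → peak 12
Job 1@5: s1:12  s2:12  s3:5  s4:0  s5:2 → peak 12
Best is Job 1@3, peak 12.

12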